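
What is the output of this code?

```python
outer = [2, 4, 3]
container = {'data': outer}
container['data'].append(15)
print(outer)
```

Key concept: dict holds reference to list.
Step by step:
`outer = [2, 4, 3]` → outer = [2, 4, 3]
`container = {'data': outer}` → container = {'data': [2, 4, 3]}
`container['data'].append(15)` → outer = [2, 4, 3, 15]; container = {'data': [2, 4, 3, 15]}
`print(outer)` → prints [2, 4, 3, 15]

Answer: [2, 4, 3, 15]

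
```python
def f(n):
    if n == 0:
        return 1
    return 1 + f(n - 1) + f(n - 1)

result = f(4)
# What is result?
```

f(n) = 1 + 2·f(n-1), f(0)=1. Closed form: (1+1)·2^4 - 1 = 31.

Answer: 31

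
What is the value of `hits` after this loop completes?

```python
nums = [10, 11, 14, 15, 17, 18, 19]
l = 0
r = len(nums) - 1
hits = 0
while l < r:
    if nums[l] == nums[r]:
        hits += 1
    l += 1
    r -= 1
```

Count matching pairs from ends
`hits` takes the values: 0

Answer: 0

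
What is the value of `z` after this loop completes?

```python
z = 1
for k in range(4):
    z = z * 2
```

Multiply by 2, 4 times: 1 * 2^4 = 16
`z` takes the values: 1 → 2 → 4 → 8 → 16

Answer: 16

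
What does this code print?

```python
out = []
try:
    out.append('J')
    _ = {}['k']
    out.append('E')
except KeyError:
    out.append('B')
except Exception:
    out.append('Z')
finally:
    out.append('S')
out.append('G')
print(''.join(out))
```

Execution trace: 'J' (try body) → 'B' (except KeyError) → 'S' (finally) → 'G' (after the try/except). Output: JBSG

Answer: JBSG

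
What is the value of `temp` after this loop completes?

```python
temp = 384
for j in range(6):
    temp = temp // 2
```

Halve 6 times: 384 // 2^6 = 6
`temp` takes the values: 384 → 192 → 96 → 48 → 24 → 12 → 6

Answer: 6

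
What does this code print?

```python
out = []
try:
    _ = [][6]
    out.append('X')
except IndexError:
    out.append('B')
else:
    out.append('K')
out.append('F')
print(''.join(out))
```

Execution trace: 'B' (except IndexError) → 'F' (after the try/except). Output: BF

Answer: BF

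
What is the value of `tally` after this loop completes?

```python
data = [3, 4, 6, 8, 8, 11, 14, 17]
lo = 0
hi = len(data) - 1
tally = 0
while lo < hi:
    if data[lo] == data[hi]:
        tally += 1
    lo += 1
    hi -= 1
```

Count matching pairs from ends
`tally` takes the values: 0 → 1

Answer: 1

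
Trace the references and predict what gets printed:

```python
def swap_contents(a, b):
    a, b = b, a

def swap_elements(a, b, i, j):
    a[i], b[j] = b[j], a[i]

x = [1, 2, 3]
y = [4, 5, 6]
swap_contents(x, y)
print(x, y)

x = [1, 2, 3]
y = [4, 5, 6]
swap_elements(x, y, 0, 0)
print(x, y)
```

Key concept: parameter rebinding vs mutation.
Step by step:
`x = [1, 2, 3]` → x = [1, 2, 3]
`y = [4, 5, 6]` → y = [4, 5, 6]
`swap_contents(x, y)` → no visible change to tracked variables
`print(x, y)` → prints [1, 2, 3] [4, 5, 6]
`x = [1, 2, 3]` → x = [1, 2, 3]
`y = [4, 5, 6]` → y = [4, 5, 6]
`swap_elements(x, y, 0, 0)` → x = [4, 2, 3]; y = [1, 5, 6]
`print(x, y)` → prints [4, 2, 3] [1, 5, 6]

Answer:
[1, 2, 3] [4, 5, 6]
[4, 2, 3] [1, 5, 6]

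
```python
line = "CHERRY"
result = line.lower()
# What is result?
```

Trace:
`line = "CHERRY"` → line = 'CHERRY'
`result = line.lower()` → result = 'cherry'
So result = 'cherry'

Answer: 'cherry'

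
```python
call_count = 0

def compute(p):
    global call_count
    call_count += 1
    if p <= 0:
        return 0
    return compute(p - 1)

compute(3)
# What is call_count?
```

Linear recursion stepping by 1: 4 calls from p=3 down to ≤0.

Answer: 4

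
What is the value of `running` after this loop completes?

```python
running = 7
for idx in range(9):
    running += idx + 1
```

Start at 7, add 1 to 9 = 52
`running` takes the values: 7 → 8 → 10 → 13 → 17 → 22 → 28 → 35 → 43 → 52

Answer: 52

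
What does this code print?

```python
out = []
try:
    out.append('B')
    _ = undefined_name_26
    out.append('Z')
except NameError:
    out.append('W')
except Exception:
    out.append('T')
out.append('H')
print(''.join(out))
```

Execution trace: 'B' (try body) → 'W' (except NameError) → 'H' (after the try/except). Output: BWH

Answer: BWH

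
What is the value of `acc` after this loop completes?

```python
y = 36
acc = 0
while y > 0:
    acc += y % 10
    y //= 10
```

Sum digits of 36
`acc` takes the values: 0 → 6 → 9

Answer: 9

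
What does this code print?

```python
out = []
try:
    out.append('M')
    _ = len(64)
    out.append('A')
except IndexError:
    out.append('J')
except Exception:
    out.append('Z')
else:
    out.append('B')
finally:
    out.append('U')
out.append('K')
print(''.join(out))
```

Execution trace: 'M' (try body) → 'Z' (except Exception) → 'U' (finally) → 'K' (after the try/except). Output: MZUK

Answer: MZUK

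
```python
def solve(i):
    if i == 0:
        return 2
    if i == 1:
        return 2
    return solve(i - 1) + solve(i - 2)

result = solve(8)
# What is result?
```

Build up from base cases: solve(0)=2, solve(1)=2, solve(2)=4, solve(3)=6, solve(4)=10, solve(5)=16, solve(6)=26, ..., solve(8)=68

Answer: 68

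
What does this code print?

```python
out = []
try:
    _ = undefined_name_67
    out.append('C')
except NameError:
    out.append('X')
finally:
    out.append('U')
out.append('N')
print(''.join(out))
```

Execution trace: 'X' (except NameError) → 'U' (finally) → 'N' (after the try/except). Output: XUN

Answer: XUN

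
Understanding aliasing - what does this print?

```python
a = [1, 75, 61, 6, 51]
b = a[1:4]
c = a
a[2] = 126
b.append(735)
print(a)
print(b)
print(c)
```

Key concept: slice vs alias.
Step by step:
`a = [1, 75, 61, 6, 51]` → a = [1, 75, 61, 6, 51]
`b = a[1:4]` → b = [75, 61, 6]
`c = a` → c = [1, 75, 61, 6, 51] (same object as a)
`a[2] = 126` → a = [1, 75, 126, 6, 51] (same object as c); c = [1, 75, 126, 6, 51] (same object as a)
`b.append(735)` → b = [75, 61, 6, 735]
`print(a)` → prints [1, 75, 126, 6, 51]
`print(b)` → prints [75, 61, 6, 735]
`print(c)` → prints [1, 75, 126, 6, 51]

Answer:
[1, 75, 126, 6, 51]
[75, 61, 6, 735]
[1, 75, 126, 6, 51]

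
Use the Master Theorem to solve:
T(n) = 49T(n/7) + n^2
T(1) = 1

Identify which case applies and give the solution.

a=49, b=7, f(n)=n^2. log_7(49) = 2. Since c=2 = 2, Case 2 applies: T(n) = Θ(n^log_b(a) · log n) = O(n^2 log n).

Answer: O(n^2 log n) - Case 2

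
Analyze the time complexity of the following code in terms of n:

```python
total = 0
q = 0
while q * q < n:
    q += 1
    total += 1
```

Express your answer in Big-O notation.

Each loop level contributes: √n. Multiplying the contributions gives O(√n).

Answer: O(√n)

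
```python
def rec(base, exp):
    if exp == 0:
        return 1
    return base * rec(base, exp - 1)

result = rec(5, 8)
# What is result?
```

rec(5, 8) = 5 * 5 * 5 * 5 * 5 * 5 * 5 * 5 = 390625

Answer: 390625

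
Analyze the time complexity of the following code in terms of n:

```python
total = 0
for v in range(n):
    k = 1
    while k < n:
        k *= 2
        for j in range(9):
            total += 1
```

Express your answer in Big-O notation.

Each loop level contributes: n × log n × 1. Multiplying the contributions gives O(n log n).

Answer: O(n log n)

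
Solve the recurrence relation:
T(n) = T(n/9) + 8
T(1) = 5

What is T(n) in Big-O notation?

Each step divides n by 9 and adds 8. After log_9(n) steps we reach T(1)=5. So T(n) = 8·log_9(n) + 5 = O(log n).

Answer: O(log n)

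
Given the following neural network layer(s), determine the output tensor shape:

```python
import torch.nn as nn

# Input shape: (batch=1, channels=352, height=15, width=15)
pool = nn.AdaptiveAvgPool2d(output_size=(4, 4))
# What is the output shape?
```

Input: (1, 352, 15, 15) -> Output: (1, 352, 4, 4)

Answer: (1, 352, 4, 4)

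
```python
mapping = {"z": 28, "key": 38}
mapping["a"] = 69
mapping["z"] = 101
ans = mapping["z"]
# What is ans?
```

Trace:
`mapping = {"z": 28, "key": 38}` → mapping = {'z': 28, 'key': 38}
`mapping["a"] = 69` → mapping = {'z': 28, 'key': 38, 'a': 69}
`mapping["z"] = 101` → mapping = {'z': 101, 'key': 38, 'a': 69}
`ans = mapping["z"]` → ans = 101
So ans = 101

Answer: 101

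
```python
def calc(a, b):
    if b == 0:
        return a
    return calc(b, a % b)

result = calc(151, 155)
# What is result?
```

calc(151, 155) -> calc(155, 151) -> calc(151, 4) -> calc(4, 3) -> calc(3, 1) -> calc(1, 0) -> 1

Answer: 1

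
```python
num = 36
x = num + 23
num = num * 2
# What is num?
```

Trace:
`num = 36` → num = 36
`x = num + 23` → x = 59
`num = num * 2` → num = 72
So num = 72

Answer: 72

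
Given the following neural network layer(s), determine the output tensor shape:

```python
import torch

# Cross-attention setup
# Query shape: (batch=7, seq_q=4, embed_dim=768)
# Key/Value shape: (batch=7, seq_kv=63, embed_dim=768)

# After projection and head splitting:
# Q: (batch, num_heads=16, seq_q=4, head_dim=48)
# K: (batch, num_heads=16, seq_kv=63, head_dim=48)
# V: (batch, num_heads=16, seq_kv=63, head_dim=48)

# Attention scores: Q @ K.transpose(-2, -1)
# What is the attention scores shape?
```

Input: (7, 4, 768) -> Output: (7, 16, 4, 63)

Answer: (7, 16, 4, 63)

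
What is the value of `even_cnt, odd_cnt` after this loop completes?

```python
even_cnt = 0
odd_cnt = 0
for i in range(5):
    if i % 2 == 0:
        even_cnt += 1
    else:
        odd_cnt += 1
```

Count evens and odds in range(5)
`even_cnt, odd_cnt` takes the values: (0, 0) → (1, 0) → (1, 1) → (2, 1) → (2, 2) → (3, 2)

Answer: 3, 2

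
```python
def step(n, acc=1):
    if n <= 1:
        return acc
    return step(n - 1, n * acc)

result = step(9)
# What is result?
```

Accumulator trace (n, acc): (9, 1) -> (8, 9) -> (7, 72) -> (6, 504) -> (5, 3024) -> (4, 15120) -> (3, 60480) -> (2, 181440) -> (1, 362880) -> return 362880

Answer: 362880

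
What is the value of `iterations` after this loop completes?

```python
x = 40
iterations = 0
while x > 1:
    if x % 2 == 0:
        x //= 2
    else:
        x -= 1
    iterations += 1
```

Steps to reduce 40 to 1
`iterations` takes the values: 0 → 1 → 2 → 3 → 4 → 5 → 6

Answer: 6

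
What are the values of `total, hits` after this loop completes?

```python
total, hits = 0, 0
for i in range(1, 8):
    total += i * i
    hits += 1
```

Sum of squares and count
`total, hits` takes the values: (0, 0) → (1, 0) → (1, 1) → (5, 1) → (5, 2) → (14, 2) → (14, 3) → (30, 3) → (30, 4) → (55, 4) → (55, 5) → (91, 5) → (91, 6) → (140, 6) → (140, 7)

Answer: 140, 7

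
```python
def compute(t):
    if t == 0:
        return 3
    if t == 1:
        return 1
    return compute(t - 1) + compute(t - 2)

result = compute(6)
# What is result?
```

Build up from base cases: compute(0)=3, compute(1)=1, compute(2)=4, compute(3)=5, compute(4)=9, compute(5)=14, compute(6)=23

Answer: 23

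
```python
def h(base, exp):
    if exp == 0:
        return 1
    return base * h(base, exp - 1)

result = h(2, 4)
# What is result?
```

h(2, 4) = 2 * 2 * 2 * 2 = 16

Answer: 16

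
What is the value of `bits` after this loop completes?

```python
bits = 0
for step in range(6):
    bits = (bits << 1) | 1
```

Build 6 consecutive 1-bits: 0b111111
`bits` takes the values: 0 → 1 → 3 → 7 → 15 → 31 → 63

Answer: 63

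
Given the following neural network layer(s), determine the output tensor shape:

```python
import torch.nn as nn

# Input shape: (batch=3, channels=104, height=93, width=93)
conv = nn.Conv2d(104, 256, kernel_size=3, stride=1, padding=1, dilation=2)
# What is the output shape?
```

Input: (3, 104, 93, 93) -> Output: (3, 256, 91, 91)

Answer: (3, 256, 91, 91)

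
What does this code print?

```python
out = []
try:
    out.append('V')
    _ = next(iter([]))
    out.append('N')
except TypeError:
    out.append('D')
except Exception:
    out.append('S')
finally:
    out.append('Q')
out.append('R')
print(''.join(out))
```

Execution trace: 'V' (try body) → 'S' (except Exception) → 'Q' (finally) → 'R' (after the try/except). Output: VSQR

Answer: VSQR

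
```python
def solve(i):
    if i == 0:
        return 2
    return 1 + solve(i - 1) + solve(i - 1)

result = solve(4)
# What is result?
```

solve(i) = 1 + 2·solve(i-1), solve(0)=2. Closed form: (2+1)·2^4 - 1 = 47.

Answer: 47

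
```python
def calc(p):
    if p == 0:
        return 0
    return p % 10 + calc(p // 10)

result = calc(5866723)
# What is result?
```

Sum of digits of 5866723: 3 + 2 + 7 + 6 + 6 + 8 + 5 = 37

Answer: 37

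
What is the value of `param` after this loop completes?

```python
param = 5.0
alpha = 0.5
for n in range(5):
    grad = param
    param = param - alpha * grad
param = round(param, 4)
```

Gradient descent: w = 5.0 * (1 - 0.5)^5
`param` takes the values: 5.0 → 2.5 → 1.25 → 0.625 → 0.3125 → 0.15625 → 0.1562

Answer: 0.1562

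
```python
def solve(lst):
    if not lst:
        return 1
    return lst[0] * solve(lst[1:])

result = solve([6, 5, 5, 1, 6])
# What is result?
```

Product over [6, 5, 5, 1, 6] = 6 * 5 * 5 * 1 * 6 = 900

Answer: 900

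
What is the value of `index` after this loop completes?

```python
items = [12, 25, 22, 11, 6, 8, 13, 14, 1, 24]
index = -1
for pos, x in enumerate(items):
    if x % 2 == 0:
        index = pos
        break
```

First even number index in [12, 25, 22, 11, 6, 8, 13, 14, 1, 24]
`index` takes the values: -1 → 0

Answer: 0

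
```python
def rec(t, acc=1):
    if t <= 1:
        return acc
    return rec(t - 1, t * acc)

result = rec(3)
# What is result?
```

Accumulator trace (n, acc): (3, 1) -> (2, 3) -> (1, 6) -> return 6

Answer: 6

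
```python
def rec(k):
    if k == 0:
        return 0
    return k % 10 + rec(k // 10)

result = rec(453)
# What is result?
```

Sum of digits of 453: 3 + 5 + 4 = 12

Answer: 12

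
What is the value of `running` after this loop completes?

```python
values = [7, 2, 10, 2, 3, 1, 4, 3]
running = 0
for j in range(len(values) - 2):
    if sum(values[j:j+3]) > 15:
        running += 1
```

Count windows with sum > 15
`running` takes the values: 0 → 1

Answer: 1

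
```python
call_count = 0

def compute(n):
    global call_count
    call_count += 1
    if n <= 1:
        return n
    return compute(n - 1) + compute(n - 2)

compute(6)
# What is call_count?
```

Calls(n) = 1 + Calls(n-1) + Calls(n-2); Calls(0)=Calls(1)=1. For n=6 this gives 25.

Answer: 25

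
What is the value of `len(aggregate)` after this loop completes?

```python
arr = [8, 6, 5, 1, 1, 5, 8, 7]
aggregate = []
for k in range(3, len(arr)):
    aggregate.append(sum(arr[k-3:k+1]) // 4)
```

Number of 4-element averages
`aggregate` takes the values: [] → [5] → [5, 3] → [5, 3, 3] → [5, 3, 3, 3] → [5, 3, 3, 3, 5]
So `len(aggregate)` = 5

Answer: 5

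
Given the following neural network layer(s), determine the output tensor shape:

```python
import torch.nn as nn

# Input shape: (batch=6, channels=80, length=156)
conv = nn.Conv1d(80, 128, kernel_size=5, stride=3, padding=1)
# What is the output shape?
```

Input: (6, 80, 156) -> Output: (6, 128, 52)

Answer: (6, 128, 52)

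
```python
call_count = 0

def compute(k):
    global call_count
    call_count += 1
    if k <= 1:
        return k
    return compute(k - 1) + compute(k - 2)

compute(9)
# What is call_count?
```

Calls(k) = 1 + Calls(k-1) + Calls(k-2); Calls(0)=Calls(1)=1. For k=9 this gives 109.

Answer: 109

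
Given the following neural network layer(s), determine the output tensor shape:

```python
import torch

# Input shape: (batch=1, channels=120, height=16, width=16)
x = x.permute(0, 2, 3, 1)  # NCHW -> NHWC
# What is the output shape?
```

Input: (1, 120, 16, 16) -> Output: (1, 16, 16, 120)

Answer: (1, 16, 16, 120)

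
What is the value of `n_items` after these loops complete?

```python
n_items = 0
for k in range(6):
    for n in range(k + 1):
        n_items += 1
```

Triangle: 1 + 2 + ... + 6
`n_items` takes the values: 0 → 1 → 2 → 3 → 4 → 5 → 6 → 7 → 8 → 9 → 10 → 11 → 12 → 13 → 14 → 15 → 16 → 17 → 18 → 19 → 20 → 21

Answer: 21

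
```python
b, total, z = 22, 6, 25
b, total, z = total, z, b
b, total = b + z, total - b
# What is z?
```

Trace:
`b, total, z = 22, 6, 25` → b = 22; total = 6; z = 25
`b, total, z = total, z, b` → b = 6; total = 25; z = 22
`b, total = b + z, total - b` → b = 28; total = 19
So z = 22

Answer: 22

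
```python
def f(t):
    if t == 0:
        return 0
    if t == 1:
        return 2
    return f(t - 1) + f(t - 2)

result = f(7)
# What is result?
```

Build up from base cases: f(0)=0, f(1)=2, f(2)=2, f(3)=4, f(4)=6, f(5)=10, f(6)=16, ..., f(7)=26

Answer: 26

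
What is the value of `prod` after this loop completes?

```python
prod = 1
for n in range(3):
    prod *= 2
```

2^3 = 8
`prod` takes the values: 1 → 2 → 4 → 8

Answer: 8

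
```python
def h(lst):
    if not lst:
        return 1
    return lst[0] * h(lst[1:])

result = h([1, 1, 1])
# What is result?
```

Product over [1, 1, 1] = 1 * 1 * 1 = 1

Answer: 1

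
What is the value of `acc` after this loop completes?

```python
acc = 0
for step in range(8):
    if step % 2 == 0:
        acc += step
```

Sum of even numbers 0 to 7
`acc` takes the values: 0 → 2 → 6 → 12

Answer: 12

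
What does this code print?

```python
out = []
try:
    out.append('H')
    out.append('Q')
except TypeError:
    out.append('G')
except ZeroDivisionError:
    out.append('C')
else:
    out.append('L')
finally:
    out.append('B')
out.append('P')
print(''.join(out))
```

Execution trace: 'H' (try body) → 'Q' (try body, no exception) → 'L' (else) → 'B' (finally) → 'P' (after the try/except). Output: HQLBP

Answer: HQLBP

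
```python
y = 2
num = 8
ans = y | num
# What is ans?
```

Trace:
`y = 2` → y = 2
`num = 8` → num = 8
`ans = y | num` → ans = 10
So ans = 10

Answer: 10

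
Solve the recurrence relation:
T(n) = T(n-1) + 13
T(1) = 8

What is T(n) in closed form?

Unrolling: T(n) = T(1) + 13·(n-1) = 8 + 13(n-1) = 13n - 5.

Answer: T(n) = 13n - 5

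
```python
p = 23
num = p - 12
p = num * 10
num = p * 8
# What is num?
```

Trace:
`p = 23` → p = 23
`num = p - 12` → num = 11
`p = num * 10` → p = 110
`num = p * 8` → num = 880
So num = 880

Answer: 880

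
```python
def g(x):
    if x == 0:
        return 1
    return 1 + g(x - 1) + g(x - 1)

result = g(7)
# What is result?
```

g(x) = 1 + 2·g(x-1), g(0)=1. Closed form: (1+1)·2^7 - 1 = 255.

Answer: 255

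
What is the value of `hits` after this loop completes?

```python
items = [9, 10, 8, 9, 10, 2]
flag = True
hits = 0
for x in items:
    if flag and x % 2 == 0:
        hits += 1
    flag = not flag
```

Count even values at even positions
`hits` takes the values: 0 → 1 → 2

Answer: 2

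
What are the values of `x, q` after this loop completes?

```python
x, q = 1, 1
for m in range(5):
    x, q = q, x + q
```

Fibonacci: after 5 iterations
`x, q` takes the values: (1, 1) → (1, 2) → (2, 3) → (3, 5) → (5, 8) → (8, 13)

Answer: 8, 13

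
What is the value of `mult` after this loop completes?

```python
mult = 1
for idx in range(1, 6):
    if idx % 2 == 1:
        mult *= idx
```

Product of odd numbers 1 to 5
`mult` takes the values: 1 → 3 → 15

Answer: 15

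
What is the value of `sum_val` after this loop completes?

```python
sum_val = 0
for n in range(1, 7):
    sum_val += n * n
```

Sum of squares 1² to 6² = 91
`sum_val` takes the values: 0 → 1 → 5 → 14 → 30 → 55 → 91

Answer: 91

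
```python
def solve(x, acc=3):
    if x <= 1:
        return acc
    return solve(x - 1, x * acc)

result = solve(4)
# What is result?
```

Accumulator trace (n, acc): (4, 3) -> (3, 12) -> (2, 36) -> (1, 72) -> return 72

Answer: 72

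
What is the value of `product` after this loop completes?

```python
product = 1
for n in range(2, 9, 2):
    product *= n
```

Product of even numbers 2 to 8
`product` takes the values: 1 → 2 → 8 → 48 → 384

Answer: 384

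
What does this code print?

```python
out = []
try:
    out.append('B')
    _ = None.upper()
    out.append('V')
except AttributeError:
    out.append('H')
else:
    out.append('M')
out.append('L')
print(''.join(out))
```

Execution trace: 'B' (try body) → 'H' (except AttributeError) → 'L' (after the try/except). Output: BHL

Answer: BHL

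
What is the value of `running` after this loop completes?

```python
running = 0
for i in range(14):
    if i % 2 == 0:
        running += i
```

Sum of even numbers 0 to 13
`running` takes the values: 0 → 2 → 6 → 12 → 20 → 30 → 42

Answer: 42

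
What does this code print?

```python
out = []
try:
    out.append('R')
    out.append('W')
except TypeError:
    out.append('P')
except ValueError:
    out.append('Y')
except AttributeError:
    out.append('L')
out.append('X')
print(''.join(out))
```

Execution trace: 'R' (try body) → 'W' (try body, no exception) → 'X' (after the try/except). Output: RWX

Answer: RWX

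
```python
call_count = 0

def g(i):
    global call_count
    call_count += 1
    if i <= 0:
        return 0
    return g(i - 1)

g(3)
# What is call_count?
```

Linear recursion stepping by 1: 4 calls from i=3 down to ≤0.

Answer: 4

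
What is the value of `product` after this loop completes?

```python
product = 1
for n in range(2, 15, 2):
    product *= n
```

Product of even numbers 2 to 14
`product` takes the values: 1 → 2 → 8 → 48 → 384 → 3840 → 46080 → 645120

Answer: 645120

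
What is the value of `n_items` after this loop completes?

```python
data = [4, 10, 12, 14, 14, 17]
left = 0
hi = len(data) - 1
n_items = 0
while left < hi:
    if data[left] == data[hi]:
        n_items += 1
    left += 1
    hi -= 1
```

Count matching pairs from ends
`n_items` takes the values: 0

Answer: 0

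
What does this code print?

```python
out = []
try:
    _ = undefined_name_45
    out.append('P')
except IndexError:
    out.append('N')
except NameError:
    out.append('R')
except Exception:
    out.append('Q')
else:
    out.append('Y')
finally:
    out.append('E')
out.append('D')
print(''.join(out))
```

Execution trace: 'R' (except NameError) → 'E' (finally) → 'D' (after the try/except). Output: RED

Answer: RED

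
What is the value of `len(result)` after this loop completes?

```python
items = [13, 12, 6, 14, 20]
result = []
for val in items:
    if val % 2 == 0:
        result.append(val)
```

Count even numbers in [13, 12, 6, 14, 20]
`result` takes the values: [] → [12] → [12, 6] → [12, 6, 14] → [12, 6, 14, 20]
So `len(result)` = 4

Answer: 4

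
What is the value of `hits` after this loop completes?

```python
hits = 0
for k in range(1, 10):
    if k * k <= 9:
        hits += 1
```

Count numbers where k² ≤ 9
`hits` takes the values: 0 → 1 → 2 → 3

Answer: 3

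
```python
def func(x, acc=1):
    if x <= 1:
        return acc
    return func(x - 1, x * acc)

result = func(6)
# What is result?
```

Accumulator trace (n, acc): (6, 1) -> (5, 6) -> (4, 30) -> (3, 120) -> (2, 360) -> (1, 720) -> return 720

Answer: 720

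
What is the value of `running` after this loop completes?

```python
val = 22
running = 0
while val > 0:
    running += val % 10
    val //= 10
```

Sum digits of 22
`running` takes the values: 0 → 2 → 4

Answer: 4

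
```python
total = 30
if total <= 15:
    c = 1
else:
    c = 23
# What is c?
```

Trace:
`total = 30` → total = 30
`if total <= 15: ...` → total <= 15 is False, take else branch → c = 23
So c = 23

Answer: 23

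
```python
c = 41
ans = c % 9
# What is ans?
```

Trace:
`c = 41` → c = 41
`ans = c % 9` → ans = 5
So ans = 5

Answer: 5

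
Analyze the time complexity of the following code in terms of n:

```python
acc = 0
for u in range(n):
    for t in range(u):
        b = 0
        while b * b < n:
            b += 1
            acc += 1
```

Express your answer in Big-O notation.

Each loop level contributes: n × n × √n. Multiplying the contributions gives O(n^2√n).

Answer: O(n^2√n)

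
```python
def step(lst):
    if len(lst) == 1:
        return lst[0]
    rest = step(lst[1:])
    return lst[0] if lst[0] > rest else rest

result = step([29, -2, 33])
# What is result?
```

Recursive max over [29, -2, 33] = 33

Answer: 33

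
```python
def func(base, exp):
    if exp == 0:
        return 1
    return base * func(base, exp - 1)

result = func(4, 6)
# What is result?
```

func(4, 6) = 4 * 4 * 4 * 4 * 4 * 4 = 4096

Answer: 4096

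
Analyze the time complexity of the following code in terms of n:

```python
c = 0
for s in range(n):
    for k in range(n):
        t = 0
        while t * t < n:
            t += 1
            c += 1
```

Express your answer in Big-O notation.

Each loop level contributes: n × n × √n. Multiplying the contributions gives O(n^2√n).

Answer: O(n^2√n)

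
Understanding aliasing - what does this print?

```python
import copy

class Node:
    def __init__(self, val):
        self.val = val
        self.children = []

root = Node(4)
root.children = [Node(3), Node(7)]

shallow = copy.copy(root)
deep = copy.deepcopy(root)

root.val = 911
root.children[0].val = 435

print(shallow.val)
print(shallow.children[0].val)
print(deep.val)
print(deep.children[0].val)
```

Key concept: deep copy with custom objects.
Step by step:
`root = Node(4)` → root = Node(val=4, children=[])
`root.children = [Node(3), Node(7)]` → root = Node(val=4, children=[Node(val=3, children=[]), Node(val=7, children=[])])
`shallow = copy.copy(root)` → shallow = Node(val=4, children=[Node(val=3, children=[]), Node(val=7, children=[])])
`deep = copy.deepcopy(root)` → deep = Node(val=4, children=[Node(val=3, children=[]), Node(val=7, children=[])])
`root.val = 911` → root = Node(val=911, children=[Node(val=3, children=[]), Node(val=7, children=[])])
`root.children[0].val = 435` → root = Node(val=911, children=[Node(val=435, children=[]), Node(val=7, children=[])]); shallow = Node(val=4, children=[Node(val=435, children=[]), Node(val=7, children=[])])
`print(shallow.val)` → prints 4
`print(shallow.children[0].val)` → prints 435
`print(deep.val)` → prints 4
`print(deep.children[0].val)` → prints 3

Answer:
4
435
4
3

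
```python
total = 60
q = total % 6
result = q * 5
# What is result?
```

Trace:
`total = 60` → total = 60
`q = total % 6` → q = 0
`result = q * 5` → result = 0
So result = 0

Answer: 0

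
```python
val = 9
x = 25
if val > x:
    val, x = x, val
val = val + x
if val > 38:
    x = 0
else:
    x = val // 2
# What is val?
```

Trace:
`val = 9` → val = 9
`x = 25` → x = 25
`if val > x: ...` → val > x is False → no variable changes
`val = val + x` → val = 34
`if val > 38: ...` → val > 38 is False, take else branch → x = 17
So val = 34

Answer: 34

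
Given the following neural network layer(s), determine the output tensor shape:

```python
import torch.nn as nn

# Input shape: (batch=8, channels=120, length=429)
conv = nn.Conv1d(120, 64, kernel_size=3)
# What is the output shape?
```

Input: (8, 120, 429) -> Output: (8, 64, 427)

Answer: (8, 64, 427)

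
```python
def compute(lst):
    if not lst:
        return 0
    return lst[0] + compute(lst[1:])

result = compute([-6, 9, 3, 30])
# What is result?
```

(-6) + 9 + 3 + 30 + 0 = 36

Answer: 36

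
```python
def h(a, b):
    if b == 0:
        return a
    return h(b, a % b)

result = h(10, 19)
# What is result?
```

h(10, 19) -> h(19, 10) -> h(10, 9) -> h(9, 1) -> h(1, 0) -> 1

Answer: 1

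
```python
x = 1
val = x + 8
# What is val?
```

Trace:
`x = 1` → x = 1
`val = x + 8` → val = 9
So val = 9

Answer: 9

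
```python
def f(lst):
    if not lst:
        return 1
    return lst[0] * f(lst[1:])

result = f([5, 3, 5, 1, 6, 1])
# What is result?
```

Product over [5, 3, 5, 1, 6, 1] = 5 * 3 * 5 * 1 * 6 * 1 = 450

Answer: 450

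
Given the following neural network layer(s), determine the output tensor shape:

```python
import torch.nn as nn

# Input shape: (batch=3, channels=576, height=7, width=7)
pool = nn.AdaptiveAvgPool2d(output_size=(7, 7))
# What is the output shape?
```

Input: (3, 576, 7, 7) -> Output: (3, 576, 7, 7)

Answer: (3, 576, 7, 7)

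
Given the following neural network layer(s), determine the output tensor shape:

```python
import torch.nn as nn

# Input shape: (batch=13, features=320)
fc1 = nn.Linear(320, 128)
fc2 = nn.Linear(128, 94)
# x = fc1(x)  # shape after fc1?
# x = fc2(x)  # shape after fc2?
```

Input: (13, 320) -> after fc1: (13, 128) -> Output: (13, 94)

Answer: (13, 94)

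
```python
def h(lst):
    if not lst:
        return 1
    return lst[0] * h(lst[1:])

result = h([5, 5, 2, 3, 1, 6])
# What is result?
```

Product over [5, 5, 2, 3, 1, 6] = 5 * 5 * 2 * 3 * 1 * 6 = 900

Answer: 900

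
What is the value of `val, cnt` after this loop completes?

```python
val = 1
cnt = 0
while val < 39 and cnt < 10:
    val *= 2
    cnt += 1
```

Double until >= 39 or 10 iterations
`val, cnt` takes the values: (1, 0) → (2, 0) → (2, 1) → (4, 1) → (4, 2) → (8, 2) → (8, 3) → (16, 3) → (16, 4) → (32, 4) → (32, 5) → (64, 5) → (64, 6)

Answer: 64, 6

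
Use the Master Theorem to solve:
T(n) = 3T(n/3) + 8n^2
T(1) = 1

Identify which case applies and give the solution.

a=3, b=3, f(n)=8n^2. log_3(3) = 1. Since c=2 > 1 and the regularity condition holds (3(n/3)^2 = (3/3^2)n^2 with 3/3^2 < 1), Case 3 applies: T(n) = Θ(f(n)) = O(n^2).

Answer: O(n^2) - Case 3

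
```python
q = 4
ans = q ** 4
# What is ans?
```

Trace:
`q = 4` → q = 4
`ans = q ** 4` → ans = 256
So ans = 256

Answer: 256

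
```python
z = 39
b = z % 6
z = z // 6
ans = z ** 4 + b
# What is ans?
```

Trace:
`z = 39` → z = 39
`b = z % 6` → b = 3
`z = z // 6` → z = 6
`ans = z ** 4 + b` → ans = 1299
So ans = 1299

Answer: 1299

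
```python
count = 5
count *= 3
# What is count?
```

Trace:
`count = 5` → count = 5
`count *= 3` → count = 15
So count = 15

Answer: 15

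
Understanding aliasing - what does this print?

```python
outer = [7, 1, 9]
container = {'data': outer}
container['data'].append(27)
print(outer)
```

Key concept: dict holds reference to list.
Step by step:
`outer = [7, 1, 9]` → outer = [7, 1, 9]
`container = {'data': outer}` → container = {'data': [7, 1, 9]}
`container['data'].append(27)` → outer = [7, 1, 9, 27]; container = {'data': [7, 1, 9, 27]}
`print(outer)` → prints [7, 1, 9, 27]

Answer: [7, 1, 9, 27]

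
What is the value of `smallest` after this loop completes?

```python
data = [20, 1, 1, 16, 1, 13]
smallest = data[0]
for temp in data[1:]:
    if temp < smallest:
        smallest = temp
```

Minimum of [20, 1, 1, 16, 1, 13]
`smallest` takes the values: 20 → 1

Answer: 1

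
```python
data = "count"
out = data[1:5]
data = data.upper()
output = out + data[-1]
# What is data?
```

Trace:
`data = "count"` → data = 'count'
`out = data[1:5]` → out = 'ount'
`data = data.upper()` → data = 'COUNT'
`output = out + data[-1]` → output = 'ountT'
So data = 'COUNT'

Answer: 'COUNT'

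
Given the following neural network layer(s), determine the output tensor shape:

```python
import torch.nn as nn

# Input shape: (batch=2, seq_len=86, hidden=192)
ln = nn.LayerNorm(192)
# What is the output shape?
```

Input: (2, 86, 192) -> Output: (2, 86, 192)

Answer: (2, 86, 192)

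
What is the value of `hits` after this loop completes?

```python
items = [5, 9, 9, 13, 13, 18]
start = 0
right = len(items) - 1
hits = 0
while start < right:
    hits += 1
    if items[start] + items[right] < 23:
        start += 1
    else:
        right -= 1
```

Steps to find pair summing to 23
`hits` takes the values: 0 → 1 → 2 → 3 → 4 → 5

Answer: 5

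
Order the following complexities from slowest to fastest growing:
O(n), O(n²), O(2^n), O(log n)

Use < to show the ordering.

Ordered by growth rate: O(log n) < O(n) < O(n²) < O(2^n)

Answer: O(log n) < O(n) < O(n²) < O(2^n)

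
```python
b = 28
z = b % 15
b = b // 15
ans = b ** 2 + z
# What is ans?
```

Trace:
`b = 28` → b = 28
`z = b % 15` → z = 13
`b = b // 15` → b = 1
`ans = b ** 2 + z` → ans = 14
So ans = 14

Answer: 14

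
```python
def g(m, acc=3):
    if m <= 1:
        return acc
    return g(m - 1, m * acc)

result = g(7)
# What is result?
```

Accumulator trace (n, acc): (7, 3) -> (6, 21) -> (5, 126) -> (4, 630) -> (3, 2520) -> (2, 7560) -> (1, 15120) -> return 15120

Answer: 15120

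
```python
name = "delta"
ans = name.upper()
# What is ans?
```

Trace:
`name = "delta"` → name = 'delta'
`ans = name.upper()` → ans = 'DELTA'
So ans = 'DELTA'

Answer: 'DELTA'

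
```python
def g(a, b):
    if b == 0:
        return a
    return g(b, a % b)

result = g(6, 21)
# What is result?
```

g(6, 21) -> g(21, 6) -> g(6, 3) -> g(3, 0) -> 3

Answer: 3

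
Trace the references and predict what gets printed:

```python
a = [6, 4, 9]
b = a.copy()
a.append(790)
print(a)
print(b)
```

Key concept: list.copy() creates independent copy.
Step by step:
`a = [6, 4, 9]` → a = [6, 4, 9]
`b = a.copy()` → b = [6, 4, 9]
`a.append(790)` → a = [6, 4, 9, 790]
`print(a)` → prints [6, 4, 9, 790]
`print(b)` → prints [6, 4, 9]

Answer:
[6, 4, 9, 790]
[6, 4, 9]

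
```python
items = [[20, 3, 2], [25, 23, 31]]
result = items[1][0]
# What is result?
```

Trace:
`items = [[20, 3, 2], [25, 23, 31]]` → items = [[20, 3, 2], [25, 23, 31]]
`result = items[1][0]` → result = 25
So result = 25

Answer: 25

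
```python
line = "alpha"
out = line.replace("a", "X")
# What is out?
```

Trace:
`line = "alpha"` → line = 'alpha'
`out = line.replace("a", "X")` → out = 'XlphX'
So out = 'XlphX'

Answer: 'XlphX'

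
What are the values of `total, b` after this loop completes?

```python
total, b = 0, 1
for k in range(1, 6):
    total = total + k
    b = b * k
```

Sum and factorial of 1 to 5
`total, b` takes the values: (0, 1) → (1, 1) → (3, 1) → (3, 2) → (6, 2) → (6, 6) → (10, 6) → (10, 24) → (15, 24) → (15, 120)

Answer: 15, 120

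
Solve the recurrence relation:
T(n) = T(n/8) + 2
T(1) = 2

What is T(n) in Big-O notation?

Each step divides n by 8 and adds 2. After log_8(n) steps we reach T(1)=2. So T(n) = 2·log_8(n) + 2 = O(log n).

Answer: O(log n)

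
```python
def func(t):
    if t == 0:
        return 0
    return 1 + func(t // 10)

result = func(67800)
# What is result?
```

Count of digits of 67800: 5

Answer: 5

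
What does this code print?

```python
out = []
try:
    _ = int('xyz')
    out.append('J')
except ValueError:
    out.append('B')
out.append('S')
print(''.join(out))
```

Execution trace: 'B' (except ValueError) → 'S' (after the try/except). Output: BS

Answer: BS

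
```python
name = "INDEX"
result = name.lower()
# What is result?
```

Trace:
`name = "INDEX"` → name = 'INDEX'
`result = name.lower()` → result = 'index'
So result = 'index'

Answer: 'index'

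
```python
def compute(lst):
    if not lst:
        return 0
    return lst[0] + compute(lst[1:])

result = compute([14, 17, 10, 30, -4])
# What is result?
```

14 + 17 + 10 + 30 + (-4) + 0 = 67

Answer: 67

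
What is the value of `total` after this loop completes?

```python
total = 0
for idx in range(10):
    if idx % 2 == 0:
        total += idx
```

Sum of even numbers 0 to 9
`total` takes the values: 0 → 2 → 6 → 12 → 20

Answer: 20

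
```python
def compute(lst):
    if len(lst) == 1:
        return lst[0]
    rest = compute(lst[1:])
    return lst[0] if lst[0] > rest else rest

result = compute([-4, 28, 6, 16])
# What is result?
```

Recursive max over [-4, 28, 6, 16] = 28

Answer: 28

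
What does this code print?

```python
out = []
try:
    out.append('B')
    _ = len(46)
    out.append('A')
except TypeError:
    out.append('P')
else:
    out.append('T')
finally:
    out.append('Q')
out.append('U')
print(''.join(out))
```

Execution trace: 'B' (try body) → 'P' (except TypeError) → 'Q' (finally) → 'U' (after the try/except). Output: BPQU

Answer: BPQU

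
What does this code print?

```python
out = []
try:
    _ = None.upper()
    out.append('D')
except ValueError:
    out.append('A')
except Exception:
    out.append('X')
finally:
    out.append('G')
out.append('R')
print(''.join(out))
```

Execution trace: 'X' (except Exception) → 'G' (finally) → 'R' (after the try/except). Output: XGR

Answer: XGR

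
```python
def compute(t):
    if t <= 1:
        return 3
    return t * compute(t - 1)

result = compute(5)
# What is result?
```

compute(5) = 5 * 4 * 3 * 2 * 3 = 360

Answer: 360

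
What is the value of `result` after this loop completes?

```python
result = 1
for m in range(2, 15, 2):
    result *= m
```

Product of even numbers 2 to 14
`result` takes the values: 1 → 2 → 8 → 48 → 384 → 3840 → 46080 → 645120

Answer: 645120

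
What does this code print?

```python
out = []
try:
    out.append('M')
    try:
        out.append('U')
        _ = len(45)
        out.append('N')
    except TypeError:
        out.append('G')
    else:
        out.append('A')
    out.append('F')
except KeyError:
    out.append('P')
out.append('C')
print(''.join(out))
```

Execution trace: 'M' (try body) → 'U' (inner try body) → 'G' (inner except TypeError) → 'F' (try body, no exception) → 'C' (after the try/except). Output: MUGFC

Answer: MUGFC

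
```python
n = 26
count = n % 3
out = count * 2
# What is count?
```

Trace:
`n = 26` → n = 26
`count = n % 3` → count = 2
`out = count * 2` → out = 4
So count = 2

Answer: 2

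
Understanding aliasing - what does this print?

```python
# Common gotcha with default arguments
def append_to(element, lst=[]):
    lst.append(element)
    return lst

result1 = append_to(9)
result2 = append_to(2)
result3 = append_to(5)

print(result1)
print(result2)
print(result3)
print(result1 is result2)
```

Key concept: mutable default argument gotcha.
Step by step:
`result1 = append_to(9)` → result1 = [9]
`result2 = append_to(2)` → result1 = [9, 2] (same object as result2); result2 = [9, 2] (same object as result1)
`result3 = append_to(5)` → result1 = [9, 2, 5] (same object as result2, result3); result2 = [9, 2, 5] (same object as result1, result3); result3 = [9, 2, 5] (same object as result1, result2)
`print(result1)` → prints [9, 2, 5]
`print(result2)` → prints [9, 2, 5]
`print(result3)` → prints [9, 2, 5]
`print(result1 is result2)` → prints True

Answer:
[9, 2, 5]
[9, 2, 5]
[9, 2, 5]
True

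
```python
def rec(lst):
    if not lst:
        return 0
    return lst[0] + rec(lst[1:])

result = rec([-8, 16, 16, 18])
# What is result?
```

(-8) + 16 + 16 + 18 + 0 = 42

Answer: 42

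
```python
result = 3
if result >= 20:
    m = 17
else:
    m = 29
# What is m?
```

Trace:
`result = 3` → result = 3
`if result >= 20: ...` → result >= 20 is False, take else branch → m = 29
So m = 29

Answer: 29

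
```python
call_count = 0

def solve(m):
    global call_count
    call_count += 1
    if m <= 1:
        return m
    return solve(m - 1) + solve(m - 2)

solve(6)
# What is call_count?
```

Calls(m) = 1 + Calls(m-1) + Calls(m-2); Calls(0)=Calls(1)=1. For m=6 this gives 25.

Answer: 25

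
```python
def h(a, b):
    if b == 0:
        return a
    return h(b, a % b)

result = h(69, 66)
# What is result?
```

h(69, 66) -> h(66, 3) -> h(3, 0) -> 3

Answer: 3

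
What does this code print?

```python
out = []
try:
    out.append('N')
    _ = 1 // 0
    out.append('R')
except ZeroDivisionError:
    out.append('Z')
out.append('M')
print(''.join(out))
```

Execution trace: 'N' (try body) → 'Z' (except ZeroDivisionError) → 'M' (after the try/except). Output: NZM

Answer: NZM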